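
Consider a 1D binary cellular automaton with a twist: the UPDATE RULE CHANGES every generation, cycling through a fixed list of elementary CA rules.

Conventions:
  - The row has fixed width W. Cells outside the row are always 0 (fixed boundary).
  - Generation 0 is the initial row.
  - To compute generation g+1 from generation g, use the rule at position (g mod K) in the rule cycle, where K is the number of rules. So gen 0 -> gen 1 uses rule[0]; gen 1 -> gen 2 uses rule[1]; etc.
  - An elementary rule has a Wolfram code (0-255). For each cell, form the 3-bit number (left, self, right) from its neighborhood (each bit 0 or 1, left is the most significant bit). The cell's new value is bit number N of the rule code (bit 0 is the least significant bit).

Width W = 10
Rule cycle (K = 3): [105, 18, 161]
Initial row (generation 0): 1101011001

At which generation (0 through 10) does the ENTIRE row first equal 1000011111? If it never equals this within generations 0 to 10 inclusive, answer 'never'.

Gen 0: 1101011001
Gen 1 (rule 105): 1110111000
Gen 2 (rule 18): 0000000100
Gen 3 (rule 161): 1111110001
Gen 4 (rule 105): 1000010100
Gen 5 (rule 18): 0100100010
Gen 6 (rule 161): 0000001000
Gen 7 (rule 105): 1111100011
Gen 8 (rule 18): 0000010100
Gen 9 (rule 161): 1111001001
Gen 10 (rule 105): 1001000000

Answer: never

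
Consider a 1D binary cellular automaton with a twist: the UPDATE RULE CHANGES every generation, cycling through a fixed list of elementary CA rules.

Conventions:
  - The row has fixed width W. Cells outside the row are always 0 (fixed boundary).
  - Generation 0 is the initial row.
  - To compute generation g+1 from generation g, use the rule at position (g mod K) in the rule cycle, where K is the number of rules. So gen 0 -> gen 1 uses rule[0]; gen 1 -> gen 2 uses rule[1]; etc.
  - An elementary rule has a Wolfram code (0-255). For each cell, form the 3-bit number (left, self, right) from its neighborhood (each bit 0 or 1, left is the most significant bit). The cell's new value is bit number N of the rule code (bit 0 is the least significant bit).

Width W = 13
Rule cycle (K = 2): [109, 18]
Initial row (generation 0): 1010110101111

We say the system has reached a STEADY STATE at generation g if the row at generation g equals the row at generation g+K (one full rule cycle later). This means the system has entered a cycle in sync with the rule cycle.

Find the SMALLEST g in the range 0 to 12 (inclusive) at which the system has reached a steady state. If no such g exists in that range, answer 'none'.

Gen 0: 1010110101111
Gen 1 (rule 109): 1111111111001
Gen 2 (rule 18): 0000000000110
Gen 3 (rule 109): 1111111110110
Gen 4 (rule 18): 0000000000001
Gen 5 (rule 109): 1111111111101
Gen 6 (rule 18): 0000000000000
Gen 7 (rule 109): 1111111111111
Gen 8 (rule 18): 0000000000000
Gen 9 (rule 109): 1111111111111
Gen 10 (rule 18): 0000000000000
Gen 11 (rule 109): 1111111111111
Gen 12 (rule 18): 0000000000000
Gen 13 (rule 109): 1111111111111
Gen 14 (rule 18): 0000000000000

Answer: 6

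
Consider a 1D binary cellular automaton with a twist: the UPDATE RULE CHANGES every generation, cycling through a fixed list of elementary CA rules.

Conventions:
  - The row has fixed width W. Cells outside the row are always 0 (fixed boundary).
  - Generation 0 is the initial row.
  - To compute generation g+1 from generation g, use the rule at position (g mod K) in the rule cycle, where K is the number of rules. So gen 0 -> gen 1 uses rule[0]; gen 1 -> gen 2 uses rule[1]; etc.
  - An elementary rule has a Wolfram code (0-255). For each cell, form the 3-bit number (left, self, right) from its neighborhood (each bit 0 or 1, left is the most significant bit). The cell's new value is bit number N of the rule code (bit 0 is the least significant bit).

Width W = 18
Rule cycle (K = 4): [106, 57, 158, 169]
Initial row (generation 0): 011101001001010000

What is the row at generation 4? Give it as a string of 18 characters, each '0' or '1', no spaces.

Answer: 010001111110111100

Derivation:
Gen 0: 011101001001010000
Gen 1 (rule 106): 110110010010100000
Gen 2 (rule 57): 101101001001011111
Gen 3 (rule 158): 101001111111011110
Gen 4 (rule 169): 010001111110111100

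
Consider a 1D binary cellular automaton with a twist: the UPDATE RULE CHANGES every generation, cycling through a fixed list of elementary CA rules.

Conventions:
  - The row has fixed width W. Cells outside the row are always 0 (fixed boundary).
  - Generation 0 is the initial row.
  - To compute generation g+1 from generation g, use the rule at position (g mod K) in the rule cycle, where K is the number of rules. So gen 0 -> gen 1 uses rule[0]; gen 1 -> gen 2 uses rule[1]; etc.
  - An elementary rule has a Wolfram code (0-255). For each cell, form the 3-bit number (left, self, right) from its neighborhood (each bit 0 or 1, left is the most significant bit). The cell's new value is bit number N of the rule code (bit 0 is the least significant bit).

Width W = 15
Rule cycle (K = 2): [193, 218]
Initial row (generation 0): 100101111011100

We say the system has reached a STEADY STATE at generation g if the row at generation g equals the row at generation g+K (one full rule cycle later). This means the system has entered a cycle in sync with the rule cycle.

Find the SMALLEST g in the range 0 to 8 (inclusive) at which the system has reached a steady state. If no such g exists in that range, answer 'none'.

Gen 0: 100101111011100
Gen 1 (rule 193): 000000111001101
Gen 2 (rule 218): 000001111111100
Gen 3 (rule 193): 111100111111101
Gen 4 (rule 218): 111111111111100
Gen 5 (rule 193): 011111111111101
Gen 6 (rule 218): 111111111111100
Gen 7 (rule 193): 011111111111101
Gen 8 (rule 218): 111111111111100
Gen 9 (rule 193): 011111111111101
Gen 10 (rule 218): 111111111111100

Answer: 4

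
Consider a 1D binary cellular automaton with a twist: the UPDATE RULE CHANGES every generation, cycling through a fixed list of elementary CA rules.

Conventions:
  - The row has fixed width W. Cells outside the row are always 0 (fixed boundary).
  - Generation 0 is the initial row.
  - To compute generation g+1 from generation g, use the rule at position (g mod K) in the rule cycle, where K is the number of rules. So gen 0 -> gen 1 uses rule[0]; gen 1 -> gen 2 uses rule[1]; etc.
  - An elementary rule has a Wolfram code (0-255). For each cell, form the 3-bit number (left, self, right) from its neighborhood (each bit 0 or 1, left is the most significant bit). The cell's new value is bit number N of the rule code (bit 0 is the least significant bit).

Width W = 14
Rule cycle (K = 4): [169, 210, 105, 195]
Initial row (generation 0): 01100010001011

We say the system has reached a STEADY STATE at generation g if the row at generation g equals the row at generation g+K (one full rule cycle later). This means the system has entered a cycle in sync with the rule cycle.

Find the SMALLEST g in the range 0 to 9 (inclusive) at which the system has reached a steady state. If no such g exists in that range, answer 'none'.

Gen 0: 01100010001011
Gen 1 (rule 169): 01001000100110
Gen 2 (rule 210): 10110101011011
Gen 3 (rule 105): 01111010111111
Gen 4 (rule 195): 10111000011111
Gen 5 (rule 169): 01110011011110
Gen 6 (rule 210): 10111101001111
Gen 7 (rule 105): 01100110001001
Gen 8 (rule 195): 10101010110010
Gen 9 (rule 169): 01010101100000
Gen 10 (rule 210): 10000000110000
Gen 11 (rule 105): 00111110110111
Gen 12 (rule 195): 11011110010011
Gen 13 (rule 169): 10111100000010

Answer: none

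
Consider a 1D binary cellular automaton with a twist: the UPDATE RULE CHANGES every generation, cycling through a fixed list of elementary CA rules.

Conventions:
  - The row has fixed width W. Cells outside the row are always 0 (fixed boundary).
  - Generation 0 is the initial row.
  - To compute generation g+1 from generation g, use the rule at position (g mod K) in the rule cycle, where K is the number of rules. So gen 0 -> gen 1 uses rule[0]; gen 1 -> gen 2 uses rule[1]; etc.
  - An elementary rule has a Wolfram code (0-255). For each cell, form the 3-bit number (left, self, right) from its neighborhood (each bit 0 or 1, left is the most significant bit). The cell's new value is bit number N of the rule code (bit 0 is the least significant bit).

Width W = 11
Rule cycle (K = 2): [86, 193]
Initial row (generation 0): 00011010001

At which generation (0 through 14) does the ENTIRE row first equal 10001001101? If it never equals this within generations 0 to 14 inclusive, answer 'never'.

Gen 0: 00011010001
Gen 1 (rule 86): 00101011011
Gen 2 (rule 193): 10000001001
Gen 3 (rule 86): 11000011111
Gen 4 (rule 193): 01011001111
Gen 5 (rule 86): 11001110001
Gen 6 (rule 193): 01000110100
Gen 7 (rule 86): 11101010110
Gen 8 (rule 193): 01100000010
Gen 9 (rule 86): 10110000111
Gen 10 (rule 193): 00010110011
Gen 11 (rule 86): 00110011101
Gen 12 (rule 193): 10010001100
Gen 13 (rule 86): 11111010110
Gen 14 (rule 193): 01111000010

Answer: never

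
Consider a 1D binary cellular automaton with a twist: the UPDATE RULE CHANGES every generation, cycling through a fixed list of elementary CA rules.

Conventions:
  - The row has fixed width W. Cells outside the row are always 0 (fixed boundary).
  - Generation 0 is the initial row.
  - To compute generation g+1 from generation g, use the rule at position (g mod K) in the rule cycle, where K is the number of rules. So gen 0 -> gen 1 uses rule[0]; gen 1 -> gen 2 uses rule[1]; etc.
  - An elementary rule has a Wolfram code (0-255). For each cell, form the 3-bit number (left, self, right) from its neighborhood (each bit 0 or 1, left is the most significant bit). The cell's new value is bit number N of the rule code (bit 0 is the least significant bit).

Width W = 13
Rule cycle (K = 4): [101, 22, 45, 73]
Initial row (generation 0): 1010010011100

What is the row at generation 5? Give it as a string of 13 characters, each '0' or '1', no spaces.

Answer: 0101000101001

Derivation:
Gen 0: 1010010011100
Gen 1 (rule 101): 1110010000101
Gen 2 (rule 22): 0001111001101
Gen 3 (rule 45): 1101000001011
Gen 4 (rule 73): 1100011100011
Gen 5 (rule 101): 0101000101001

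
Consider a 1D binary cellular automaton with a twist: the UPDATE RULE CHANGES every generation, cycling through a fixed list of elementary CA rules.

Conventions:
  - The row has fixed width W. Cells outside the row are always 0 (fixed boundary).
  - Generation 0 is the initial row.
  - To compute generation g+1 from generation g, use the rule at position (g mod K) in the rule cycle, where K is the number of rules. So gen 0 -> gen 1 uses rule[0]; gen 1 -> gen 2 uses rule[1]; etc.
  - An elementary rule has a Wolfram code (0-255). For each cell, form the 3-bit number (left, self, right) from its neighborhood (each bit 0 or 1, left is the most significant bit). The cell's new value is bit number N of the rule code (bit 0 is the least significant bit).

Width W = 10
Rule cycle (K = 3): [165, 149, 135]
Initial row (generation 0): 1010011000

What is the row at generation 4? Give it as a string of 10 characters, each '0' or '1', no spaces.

Gen 0: 1010011000
Gen 1 (rule 165): 1110000011
Gen 2 (rule 149): 0101111000
Gen 3 (rule 135): 1100110011
Gen 4 (rule 165): 0000000000

Answer: 0000000000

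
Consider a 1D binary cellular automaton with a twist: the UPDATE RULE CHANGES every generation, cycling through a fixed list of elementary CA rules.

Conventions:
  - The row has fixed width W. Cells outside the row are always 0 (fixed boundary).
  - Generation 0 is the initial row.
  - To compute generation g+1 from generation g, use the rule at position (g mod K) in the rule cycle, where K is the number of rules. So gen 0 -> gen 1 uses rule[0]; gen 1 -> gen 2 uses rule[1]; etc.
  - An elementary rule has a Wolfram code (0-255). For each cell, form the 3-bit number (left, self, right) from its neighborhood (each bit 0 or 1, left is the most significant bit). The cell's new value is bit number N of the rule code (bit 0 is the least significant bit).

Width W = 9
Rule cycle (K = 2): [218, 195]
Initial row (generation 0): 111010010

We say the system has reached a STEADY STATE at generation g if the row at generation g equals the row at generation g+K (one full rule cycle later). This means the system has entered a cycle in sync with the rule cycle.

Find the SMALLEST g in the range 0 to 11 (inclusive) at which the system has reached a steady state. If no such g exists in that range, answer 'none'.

Answer: 7

Derivation:
Gen 0: 111010010
Gen 1 (rule 218): 111001101
Gen 2 (rule 195): 011010100
Gen 3 (rule 218): 111000010
Gen 4 (rule 195): 011011100
Gen 5 (rule 218): 111011110
Gen 6 (rule 195): 011001110
Gen 7 (rule 218): 111111111
Gen 8 (rule 195): 011111111
Gen 9 (rule 218): 111111111
Gen 10 (rule 195): 011111111
Gen 11 (rule 218): 111111111
Gen 12 (rule 195): 011111111
Gen 13 (rule 218): 111111111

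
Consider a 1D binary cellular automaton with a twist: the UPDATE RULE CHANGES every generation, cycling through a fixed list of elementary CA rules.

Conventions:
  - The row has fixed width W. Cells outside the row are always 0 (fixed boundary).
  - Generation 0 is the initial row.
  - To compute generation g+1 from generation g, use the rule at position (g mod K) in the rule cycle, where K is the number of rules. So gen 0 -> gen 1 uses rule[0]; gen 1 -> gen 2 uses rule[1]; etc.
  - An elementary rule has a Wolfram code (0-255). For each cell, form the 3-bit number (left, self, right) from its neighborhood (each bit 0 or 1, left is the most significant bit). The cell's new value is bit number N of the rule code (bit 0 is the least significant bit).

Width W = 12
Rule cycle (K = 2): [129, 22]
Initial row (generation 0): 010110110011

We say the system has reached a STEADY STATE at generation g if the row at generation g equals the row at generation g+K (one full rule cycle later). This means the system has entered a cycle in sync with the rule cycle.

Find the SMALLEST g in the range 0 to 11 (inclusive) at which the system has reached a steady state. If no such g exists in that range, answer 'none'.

Gen 0: 010110110011
Gen 1 (rule 129): 000000000000
Gen 2 (rule 22): 000000000000
Gen 3 (rule 129): 111111111111
Gen 4 (rule 22): 000000000000
Gen 5 (rule 129): 111111111111
Gen 6 (rule 22): 000000000000
Gen 7 (rule 129): 111111111111
Gen 8 (rule 22): 000000000000
Gen 9 (rule 129): 111111111111
Gen 10 (rule 22): 000000000000
Gen 11 (rule 129): 111111111111
Gen 12 (rule 22): 000000000000
Gen 13 (rule 129): 111111111111

Answer: 2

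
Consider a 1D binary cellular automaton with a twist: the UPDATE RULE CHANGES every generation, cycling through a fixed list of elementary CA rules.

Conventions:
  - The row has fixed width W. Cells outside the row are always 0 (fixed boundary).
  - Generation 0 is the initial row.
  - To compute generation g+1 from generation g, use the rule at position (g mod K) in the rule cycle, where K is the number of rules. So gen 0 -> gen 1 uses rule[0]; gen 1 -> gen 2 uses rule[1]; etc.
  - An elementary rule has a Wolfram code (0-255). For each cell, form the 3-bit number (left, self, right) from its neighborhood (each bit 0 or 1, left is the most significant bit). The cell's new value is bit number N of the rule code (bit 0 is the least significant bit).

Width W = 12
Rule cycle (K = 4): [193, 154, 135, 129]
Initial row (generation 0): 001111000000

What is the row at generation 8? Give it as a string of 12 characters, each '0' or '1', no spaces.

Answer: 001111100000

Derivation:
Gen 0: 001111000000
Gen 1 (rule 193): 100111011111
Gen 2 (rule 154): 011110011110
Gen 3 (rule 135): 101100101100
Gen 4 (rule 129): 000000000001
Gen 5 (rule 193): 111111111100
Gen 6 (rule 154): 111111111010
Gen 7 (rule 135): 011111110010
Gen 8 (rule 129): 001111100000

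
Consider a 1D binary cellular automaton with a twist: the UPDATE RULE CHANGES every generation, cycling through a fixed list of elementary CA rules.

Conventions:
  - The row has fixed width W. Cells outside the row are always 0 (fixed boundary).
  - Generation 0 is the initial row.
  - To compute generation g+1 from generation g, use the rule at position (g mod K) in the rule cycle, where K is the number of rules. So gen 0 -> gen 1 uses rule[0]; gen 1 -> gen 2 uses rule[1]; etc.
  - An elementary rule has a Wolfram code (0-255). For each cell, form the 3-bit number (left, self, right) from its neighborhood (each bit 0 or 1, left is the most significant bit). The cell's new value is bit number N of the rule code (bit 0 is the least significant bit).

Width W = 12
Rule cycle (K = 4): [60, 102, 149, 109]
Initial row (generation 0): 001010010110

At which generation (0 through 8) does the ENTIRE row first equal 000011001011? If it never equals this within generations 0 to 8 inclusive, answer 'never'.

Gen 0: 001010010110
Gen 1 (rule 60): 001111011101
Gen 2 (rule 102): 010001100111
Gen 3 (rule 149): 011100010010
Gen 4 (rule 109): 010101010010
Gen 5 (rule 60): 011111111011
Gen 6 (rule 102): 100000001101
Gen 7 (rule 149): 111111100001
Gen 8 (rule 109): 100000101101

Answer: never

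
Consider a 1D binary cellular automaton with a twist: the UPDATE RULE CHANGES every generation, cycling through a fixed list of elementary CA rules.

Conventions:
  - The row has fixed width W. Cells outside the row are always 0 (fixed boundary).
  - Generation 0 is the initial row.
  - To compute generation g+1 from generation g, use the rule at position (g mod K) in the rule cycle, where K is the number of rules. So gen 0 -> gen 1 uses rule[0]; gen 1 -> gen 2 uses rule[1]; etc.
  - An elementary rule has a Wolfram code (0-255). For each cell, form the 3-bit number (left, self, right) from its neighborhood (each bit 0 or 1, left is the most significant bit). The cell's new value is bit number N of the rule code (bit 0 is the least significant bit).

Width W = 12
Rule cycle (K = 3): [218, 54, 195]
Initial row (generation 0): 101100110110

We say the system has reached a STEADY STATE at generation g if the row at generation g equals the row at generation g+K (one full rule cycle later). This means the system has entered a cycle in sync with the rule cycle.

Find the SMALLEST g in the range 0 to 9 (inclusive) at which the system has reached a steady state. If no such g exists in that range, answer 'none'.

Answer: 4

Derivation:
Gen 0: 101100110110
Gen 1 (rule 218): 001111110111
Gen 2 (rule 54): 010000001000
Gen 3 (rule 195): 100111110011
Gen 4 (rule 218): 011111111111
Gen 5 (rule 54): 100000000000
Gen 6 (rule 195): 001111111111
Gen 7 (rule 218): 011111111111
Gen 8 (rule 54): 100000000000
Gen 9 (rule 195): 001111111111
Gen 10 (rule 218): 011111111111
Gen 11 (rule 54): 100000000000
Gen 12 (rule 195): 001111111111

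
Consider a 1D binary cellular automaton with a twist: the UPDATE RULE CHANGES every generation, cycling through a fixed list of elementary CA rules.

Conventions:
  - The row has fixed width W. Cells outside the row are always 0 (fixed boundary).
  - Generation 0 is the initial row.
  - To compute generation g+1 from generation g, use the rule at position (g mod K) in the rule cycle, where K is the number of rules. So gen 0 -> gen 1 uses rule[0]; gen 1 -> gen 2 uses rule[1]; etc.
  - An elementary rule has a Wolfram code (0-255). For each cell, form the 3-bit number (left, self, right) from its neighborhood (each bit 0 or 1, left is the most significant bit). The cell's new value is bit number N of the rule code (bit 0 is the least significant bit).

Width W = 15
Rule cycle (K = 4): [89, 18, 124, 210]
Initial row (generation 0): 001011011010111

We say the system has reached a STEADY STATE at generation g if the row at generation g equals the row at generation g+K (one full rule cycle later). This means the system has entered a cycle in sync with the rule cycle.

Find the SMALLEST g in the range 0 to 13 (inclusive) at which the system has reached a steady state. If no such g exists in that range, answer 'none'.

Gen 0: 001011011010111
Gen 1 (rule 89): 100011011000101
Gen 2 (rule 18): 010100000101000
Gen 3 (rule 124): 011110000111100
Gen 4 (rule 210): 101111001011110
Gen 5 (rule 89): 001001100010011
Gen 6 (rule 18): 010110010101100
Gen 7 (rule 124): 011111011111110
Gen 8 (rule 210): 101111001111111
Gen 9 (rule 89): 001001101000001
Gen 10 (rule 18): 010110000100010
Gen 11 (rule 124): 011111000110011
Gen 12 (rule 210): 101111101011101
Gen 13 (rule 89): 001000100010100
Gen 14 (rule 18): 010101010100010
Gen 15 (rule 124): 011111111110011
Gen 16 (rule 210): 101111111111101
Gen 17 (rule 89): 001000000000100

Answer: none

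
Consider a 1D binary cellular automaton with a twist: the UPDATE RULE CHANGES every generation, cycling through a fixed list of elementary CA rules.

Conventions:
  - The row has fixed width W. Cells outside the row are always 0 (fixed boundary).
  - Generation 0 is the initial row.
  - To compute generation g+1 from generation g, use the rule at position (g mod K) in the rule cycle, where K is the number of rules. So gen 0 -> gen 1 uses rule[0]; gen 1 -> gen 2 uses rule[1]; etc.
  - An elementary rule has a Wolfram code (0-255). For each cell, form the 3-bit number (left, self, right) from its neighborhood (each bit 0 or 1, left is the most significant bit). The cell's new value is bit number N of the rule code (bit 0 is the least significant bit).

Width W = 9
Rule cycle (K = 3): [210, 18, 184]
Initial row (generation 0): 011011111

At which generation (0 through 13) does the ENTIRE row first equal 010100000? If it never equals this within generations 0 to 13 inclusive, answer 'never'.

Answer: 9

Derivation:
Gen 0: 011011111
Gen 1 (rule 210): 101001111
Gen 2 (rule 18): 000110000
Gen 3 (rule 184): 000101000
Gen 4 (rule 210): 001000100
Gen 5 (rule 18): 010101010
Gen 6 (rule 184): 001010101
Gen 7 (rule 210): 010000000
Gen 8 (rule 18): 101000000
Gen 9 (rule 184): 010100000
Gen 10 (rule 210): 100010000
Gen 11 (rule 18): 010101000
Gen 12 (rule 184): 001010100
Gen 13 (rule 210): 010000010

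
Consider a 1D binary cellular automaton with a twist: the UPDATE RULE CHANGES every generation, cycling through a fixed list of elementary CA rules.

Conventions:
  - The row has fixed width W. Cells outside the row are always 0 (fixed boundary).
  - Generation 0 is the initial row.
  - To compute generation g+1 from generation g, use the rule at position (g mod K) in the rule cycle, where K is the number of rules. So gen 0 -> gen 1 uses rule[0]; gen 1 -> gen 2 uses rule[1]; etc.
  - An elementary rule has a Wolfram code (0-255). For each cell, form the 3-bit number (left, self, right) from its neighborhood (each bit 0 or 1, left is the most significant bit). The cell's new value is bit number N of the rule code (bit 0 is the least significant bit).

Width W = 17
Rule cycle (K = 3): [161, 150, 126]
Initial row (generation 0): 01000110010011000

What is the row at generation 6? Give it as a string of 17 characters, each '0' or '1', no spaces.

Answer: 01101111101110011

Derivation:
Gen 0: 01000110010011000
Gen 1 (rule 161): 00010000000000011
Gen 2 (rule 150): 00111000000000100
Gen 3 (rule 126): 01101100000001110
Gen 4 (rule 161): 00010001111100100
Gen 5 (rule 150): 00111010111011110
Gen 6 (rule 126): 01101111101110011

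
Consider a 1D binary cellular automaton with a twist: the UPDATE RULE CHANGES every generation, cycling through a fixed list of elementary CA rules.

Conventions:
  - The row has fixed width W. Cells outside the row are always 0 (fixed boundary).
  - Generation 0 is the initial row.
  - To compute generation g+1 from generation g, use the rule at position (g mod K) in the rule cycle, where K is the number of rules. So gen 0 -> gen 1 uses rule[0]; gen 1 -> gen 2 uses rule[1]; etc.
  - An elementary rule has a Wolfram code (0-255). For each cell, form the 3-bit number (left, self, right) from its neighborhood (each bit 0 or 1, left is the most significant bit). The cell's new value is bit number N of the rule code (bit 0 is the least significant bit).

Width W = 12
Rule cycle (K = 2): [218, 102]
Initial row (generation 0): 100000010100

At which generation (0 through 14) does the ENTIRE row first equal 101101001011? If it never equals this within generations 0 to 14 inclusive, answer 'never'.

Gen 0: 100000010100
Gen 1 (rule 218): 010000100010
Gen 2 (rule 102): 110001100110
Gen 3 (rule 218): 111011111111
Gen 4 (rule 102): 001100000001
Gen 5 (rule 218): 011110000010
Gen 6 (rule 102): 100010000110
Gen 7 (rule 218): 010101001111
Gen 8 (rule 102): 111111010001
Gen 9 (rule 218): 111111001010
Gen 10 (rule 102): 000001011110
Gen 11 (rule 218): 000010011111
Gen 12 (rule 102): 000110100001
Gen 13 (rule 218): 001110010010
Gen 14 (rule 102): 010010110110

Answer: never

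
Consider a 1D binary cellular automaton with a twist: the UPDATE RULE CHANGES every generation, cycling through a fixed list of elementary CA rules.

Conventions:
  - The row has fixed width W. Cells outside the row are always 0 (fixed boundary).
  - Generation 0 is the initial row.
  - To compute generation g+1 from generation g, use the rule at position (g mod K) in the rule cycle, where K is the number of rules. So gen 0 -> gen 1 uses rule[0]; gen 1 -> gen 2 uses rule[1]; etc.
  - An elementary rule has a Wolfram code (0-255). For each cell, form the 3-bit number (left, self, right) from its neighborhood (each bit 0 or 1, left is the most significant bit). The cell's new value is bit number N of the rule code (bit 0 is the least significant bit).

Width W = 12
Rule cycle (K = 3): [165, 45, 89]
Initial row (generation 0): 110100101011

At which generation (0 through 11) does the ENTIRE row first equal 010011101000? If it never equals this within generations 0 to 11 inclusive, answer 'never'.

Gen 0: 110100101011
Gen 1 (rule 165): 001100111100
Gen 2 (rule 45): 101000100001
Gen 3 (rule 89): 000110011100
Gen 4 (rule 165): 110000001001
Gen 5 (rule 45): 100111101001
Gen 6 (rule 89): 010100100100
Gen 7 (rule 165): 011100100101
Gen 8 (rule 45): 010000100111
Gen 9 (rule 89): 001110010101
Gen 10 (rule 165): 100100011111
Gen 11 (rule 45): 100101010000

Answer: never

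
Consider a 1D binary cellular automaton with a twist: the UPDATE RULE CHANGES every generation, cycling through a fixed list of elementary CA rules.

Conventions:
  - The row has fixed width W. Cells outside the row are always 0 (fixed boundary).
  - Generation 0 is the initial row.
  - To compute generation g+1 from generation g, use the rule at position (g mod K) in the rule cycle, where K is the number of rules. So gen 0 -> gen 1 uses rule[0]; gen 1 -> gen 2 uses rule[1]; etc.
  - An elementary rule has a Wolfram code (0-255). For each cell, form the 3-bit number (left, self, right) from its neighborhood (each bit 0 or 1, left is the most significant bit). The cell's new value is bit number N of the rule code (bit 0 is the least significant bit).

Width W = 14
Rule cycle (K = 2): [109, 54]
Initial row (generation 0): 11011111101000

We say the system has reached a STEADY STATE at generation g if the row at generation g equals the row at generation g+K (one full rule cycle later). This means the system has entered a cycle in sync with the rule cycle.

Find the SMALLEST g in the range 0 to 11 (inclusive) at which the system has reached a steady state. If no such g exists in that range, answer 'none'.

Gen 0: 11011111101000
Gen 1 (rule 109): 11110000111011
Gen 2 (rule 54): 00001001000100
Gen 3 (rule 109): 11101001010101
Gen 4 (rule 54): 00011111111111
Gen 5 (rule 109): 11010000000001
Gen 6 (rule 54): 00111000000011
Gen 7 (rule 109): 10101011111011
Gen 8 (rule 54): 11111100000100
Gen 9 (rule 109): 10000101110101
Gen 10 (rule 54): 11001110001111
Gen 11 (rule 109): 11001010101001
Gen 12 (rule 54): 00111111111111
Gen 13 (rule 109): 10100000000001

Answer: none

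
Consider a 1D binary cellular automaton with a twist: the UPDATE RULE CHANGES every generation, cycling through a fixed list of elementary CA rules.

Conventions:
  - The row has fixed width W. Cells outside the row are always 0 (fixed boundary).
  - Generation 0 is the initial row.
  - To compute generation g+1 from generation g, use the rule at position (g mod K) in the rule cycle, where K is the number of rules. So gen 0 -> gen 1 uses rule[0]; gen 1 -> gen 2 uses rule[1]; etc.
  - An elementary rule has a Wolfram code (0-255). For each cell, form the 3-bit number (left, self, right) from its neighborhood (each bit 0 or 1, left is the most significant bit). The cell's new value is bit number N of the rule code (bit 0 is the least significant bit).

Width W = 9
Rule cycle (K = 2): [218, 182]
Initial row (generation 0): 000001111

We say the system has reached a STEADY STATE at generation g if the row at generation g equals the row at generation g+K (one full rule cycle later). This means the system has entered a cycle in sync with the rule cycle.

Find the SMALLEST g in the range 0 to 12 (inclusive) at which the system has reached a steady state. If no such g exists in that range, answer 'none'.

Gen 0: 000001111
Gen 1 (rule 218): 000011111
Gen 2 (rule 182): 000101110
Gen 3 (rule 218): 001001111
Gen 4 (rule 182): 011110110
Gen 5 (rule 218): 111110111
Gen 6 (rule 182): 011101010
Gen 7 (rule 218): 111100001
Gen 8 (rule 182): 011010011
Gen 9 (rule 218): 111001111
Gen 10 (rule 182): 010110110
Gen 11 (rule 218): 100110111
Gen 12 (rule 182): 111001010
Gen 13 (rule 218): 111110001
Gen 14 (rule 182): 011101011

Answer: none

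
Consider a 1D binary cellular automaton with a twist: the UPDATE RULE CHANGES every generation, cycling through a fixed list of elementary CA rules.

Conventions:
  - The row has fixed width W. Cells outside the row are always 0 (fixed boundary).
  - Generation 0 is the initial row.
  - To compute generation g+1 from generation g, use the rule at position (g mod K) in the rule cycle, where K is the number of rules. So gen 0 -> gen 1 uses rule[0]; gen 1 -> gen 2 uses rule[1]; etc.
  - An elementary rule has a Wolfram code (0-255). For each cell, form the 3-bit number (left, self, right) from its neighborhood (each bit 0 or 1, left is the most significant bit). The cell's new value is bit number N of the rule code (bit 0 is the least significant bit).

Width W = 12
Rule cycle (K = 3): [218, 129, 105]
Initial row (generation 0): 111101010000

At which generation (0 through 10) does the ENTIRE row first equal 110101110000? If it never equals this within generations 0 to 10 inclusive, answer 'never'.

Answer: never

Derivation:
Gen 0: 111101010000
Gen 1 (rule 218): 111100001000
Gen 2 (rule 129): 011001100011
Gen 3 (rule 105): 011001101011
Gen 4 (rule 218): 111111100011
Gen 5 (rule 129): 011111001000
Gen 6 (rule 105): 010001000011
Gen 7 (rule 218): 101010100111
Gen 8 (rule 129): 000000000010
Gen 9 (rule 105): 111111111000
Gen 10 (rule 218): 111111111100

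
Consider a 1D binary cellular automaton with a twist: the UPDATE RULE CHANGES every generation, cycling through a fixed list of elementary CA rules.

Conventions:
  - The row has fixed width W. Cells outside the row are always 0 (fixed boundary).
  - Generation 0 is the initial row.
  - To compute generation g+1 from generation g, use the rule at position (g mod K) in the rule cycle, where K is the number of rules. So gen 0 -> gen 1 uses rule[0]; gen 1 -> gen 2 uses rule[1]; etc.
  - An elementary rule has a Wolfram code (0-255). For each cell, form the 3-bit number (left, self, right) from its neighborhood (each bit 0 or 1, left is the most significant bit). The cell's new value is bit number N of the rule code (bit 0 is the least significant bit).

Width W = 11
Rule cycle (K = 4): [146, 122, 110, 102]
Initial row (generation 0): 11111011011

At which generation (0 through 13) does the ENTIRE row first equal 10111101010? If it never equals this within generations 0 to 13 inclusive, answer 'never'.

Answer: never

Derivation:
Gen 0: 11111011011
Gen 1 (rule 146): 01110000000
Gen 2 (rule 122): 11011000000
Gen 3 (rule 110): 11111000000
Gen 4 (rule 102): 00001000000
Gen 5 (rule 146): 00010100000
Gen 6 (rule 122): 00101010000
Gen 7 (rule 110): 01111110000
Gen 8 (rule 102): 10000010000
Gen 9 (rule 146): 01000101000
Gen 10 (rule 122): 10101010100
Gen 11 (rule 110): 11111111100
Gen 12 (rule 102): 00000000100
Gen 13 (rule 146): 00000001010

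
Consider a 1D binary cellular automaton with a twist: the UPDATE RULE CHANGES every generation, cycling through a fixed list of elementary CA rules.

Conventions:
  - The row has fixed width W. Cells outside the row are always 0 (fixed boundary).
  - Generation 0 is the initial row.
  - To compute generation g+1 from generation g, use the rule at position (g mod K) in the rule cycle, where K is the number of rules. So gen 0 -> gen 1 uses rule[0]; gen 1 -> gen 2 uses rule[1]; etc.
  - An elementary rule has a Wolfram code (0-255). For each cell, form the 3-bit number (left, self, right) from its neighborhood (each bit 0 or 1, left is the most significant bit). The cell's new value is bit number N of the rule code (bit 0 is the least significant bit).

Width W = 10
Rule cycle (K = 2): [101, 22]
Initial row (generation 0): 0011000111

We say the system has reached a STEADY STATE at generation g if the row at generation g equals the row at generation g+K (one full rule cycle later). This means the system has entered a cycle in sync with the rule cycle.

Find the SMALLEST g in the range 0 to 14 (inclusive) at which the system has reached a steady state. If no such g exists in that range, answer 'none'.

Gen 0: 0011000111
Gen 1 (rule 101): 1001010001
Gen 2 (rule 22): 1111011011
Gen 3 (rule 101): 0001101101
Gen 4 (rule 22): 0010000001
Gen 5 (rule 101): 1010111101
Gen 6 (rule 22): 1010000001
Gen 7 (rule 101): 1110111101
Gen 8 (rule 22): 0000000001
Gen 9 (rule 101): 1111111101
Gen 10 (rule 22): 0000000001
Gen 11 (rule 101): 1111111101
Gen 12 (rule 22): 0000000001
Gen 13 (rule 101): 1111111101
Gen 14 (rule 22): 0000000001
Gen 15 (rule 101): 1111111101
Gen 16 (rule 22): 0000000001

Answer: 8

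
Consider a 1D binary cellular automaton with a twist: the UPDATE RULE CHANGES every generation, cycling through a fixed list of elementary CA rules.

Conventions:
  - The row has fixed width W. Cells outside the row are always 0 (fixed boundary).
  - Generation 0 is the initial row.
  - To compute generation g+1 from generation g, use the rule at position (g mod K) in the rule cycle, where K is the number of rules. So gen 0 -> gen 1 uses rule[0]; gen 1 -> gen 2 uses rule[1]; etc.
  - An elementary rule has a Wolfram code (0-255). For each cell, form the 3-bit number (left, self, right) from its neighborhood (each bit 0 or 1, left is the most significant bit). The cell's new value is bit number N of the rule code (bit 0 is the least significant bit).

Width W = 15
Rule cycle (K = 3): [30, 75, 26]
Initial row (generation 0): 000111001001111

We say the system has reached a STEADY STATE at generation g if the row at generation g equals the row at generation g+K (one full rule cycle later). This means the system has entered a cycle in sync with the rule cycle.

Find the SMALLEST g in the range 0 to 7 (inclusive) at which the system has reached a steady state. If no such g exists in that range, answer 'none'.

Gen 0: 000111001001111
Gen 1 (rule 30): 001100111111000
Gen 2 (rule 75): 111101100001011
Gen 3 (rule 26): 100001010010010
Gen 4 (rule 30): 110011011111111
Gen 5 (rule 75): 110111010000001
Gen 6 (rule 26): 100100001000010
Gen 7 (rule 30): 111110011100111
Gen 8 (rule 75): 100010110101101
Gen 9 (rule 26): 010100100001000
Gen 10 (rule 30): 110111110011100

Answer: none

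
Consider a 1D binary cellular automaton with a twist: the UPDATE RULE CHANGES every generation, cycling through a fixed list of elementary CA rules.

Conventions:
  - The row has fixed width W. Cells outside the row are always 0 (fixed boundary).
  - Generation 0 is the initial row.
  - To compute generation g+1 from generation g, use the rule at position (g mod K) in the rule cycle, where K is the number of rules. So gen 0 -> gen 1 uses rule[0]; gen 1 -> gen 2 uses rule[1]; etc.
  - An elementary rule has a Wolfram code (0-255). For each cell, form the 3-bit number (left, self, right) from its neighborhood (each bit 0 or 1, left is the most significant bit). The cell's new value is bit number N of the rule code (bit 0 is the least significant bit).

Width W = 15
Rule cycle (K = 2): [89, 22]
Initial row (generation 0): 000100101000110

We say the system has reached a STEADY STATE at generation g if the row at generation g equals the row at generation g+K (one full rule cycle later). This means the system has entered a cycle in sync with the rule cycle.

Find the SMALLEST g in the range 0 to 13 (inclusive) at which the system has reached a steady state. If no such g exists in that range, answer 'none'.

Answer: 7

Derivation:
Gen 0: 000100101000110
Gen 1 (rule 89): 110010000110111
Gen 2 (rule 22): 001111001000000
Gen 3 (rule 89): 101001100111111
Gen 4 (rule 22): 101110011000000
Gen 5 (rule 89): 001011011111111
Gen 6 (rule 22): 011000000000000
Gen 7 (rule 89): 011111111111111
Gen 8 (rule 22): 100000000000000
Gen 9 (rule 89): 011111111111111
Gen 10 (rule 22): 100000000000000
Gen 11 (rule 89): 011111111111111
Gen 12 (rule 22): 100000000000000
Gen 13 (rule 89): 011111111111111
Gen 14 (rule 22): 100000000000000
Gen 15 (rule 89): 011111111111111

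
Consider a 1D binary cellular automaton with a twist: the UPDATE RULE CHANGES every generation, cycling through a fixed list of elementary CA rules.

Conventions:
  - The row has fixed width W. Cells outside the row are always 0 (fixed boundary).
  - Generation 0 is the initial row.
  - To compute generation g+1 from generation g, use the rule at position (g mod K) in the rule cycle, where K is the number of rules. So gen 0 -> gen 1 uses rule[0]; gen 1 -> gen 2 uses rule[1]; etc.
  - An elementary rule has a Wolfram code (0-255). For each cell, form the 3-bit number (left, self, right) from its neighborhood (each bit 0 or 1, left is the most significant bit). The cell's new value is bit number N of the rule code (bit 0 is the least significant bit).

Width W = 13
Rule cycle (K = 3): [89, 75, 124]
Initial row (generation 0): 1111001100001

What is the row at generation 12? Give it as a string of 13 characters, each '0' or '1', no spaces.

Gen 0: 1111001100001
Gen 1 (rule 89): 1001101111100
Gen 2 (rule 75): 0011101000101
Gen 3 (rule 124): 0010111100111
Gen 4 (rule 89): 1000100110101
Gen 5 (rule 75): 0011001110000
Gen 6 (rule 124): 0011101011000
Gen 7 (rule 89): 1010100011111
Gen 8 (rule 75): 0000001110001
Gen 9 (rule 124): 0000001011001
Gen 10 (rule 89): 1111100011100
Gen 11 (rule 75): 1000101110101
Gen 12 (rule 124): 1100111011111

Answer: 1100111011111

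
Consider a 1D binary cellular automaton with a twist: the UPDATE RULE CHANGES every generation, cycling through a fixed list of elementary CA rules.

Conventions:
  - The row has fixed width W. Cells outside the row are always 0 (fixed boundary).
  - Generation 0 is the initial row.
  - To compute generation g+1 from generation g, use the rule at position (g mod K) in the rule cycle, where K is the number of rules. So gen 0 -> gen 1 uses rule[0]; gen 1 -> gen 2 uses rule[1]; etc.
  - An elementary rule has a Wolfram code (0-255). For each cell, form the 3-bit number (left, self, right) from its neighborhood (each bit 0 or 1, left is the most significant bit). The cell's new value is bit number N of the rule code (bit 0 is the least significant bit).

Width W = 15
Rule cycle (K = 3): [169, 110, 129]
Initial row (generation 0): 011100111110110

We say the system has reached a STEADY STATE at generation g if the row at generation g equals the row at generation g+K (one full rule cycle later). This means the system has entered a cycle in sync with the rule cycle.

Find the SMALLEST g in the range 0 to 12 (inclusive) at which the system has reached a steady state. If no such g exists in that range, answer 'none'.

Gen 0: 011100111110110
Gen 1 (rule 169): 011000111101100
Gen 2 (rule 110): 111001100111100
Gen 3 (rule 129): 010000000011001
Gen 4 (rule 169): 000111111010000
Gen 5 (rule 110): 001100001110000
Gen 6 (rule 129): 100001100100111
Gen 7 (rule 169): 001101000000110
Gen 8 (rule 110): 011111000001110
Gen 9 (rule 129): 001110011100100
Gen 10 (rule 169): 101100011000001
Gen 11 (rule 110): 111100111000011
Gen 12 (rule 129): 011000010011000
Gen 13 (rule 169): 010011000010011
Gen 14 (rule 110): 110111000110111
Gen 15 (rule 129): 000010010000010

Answer: none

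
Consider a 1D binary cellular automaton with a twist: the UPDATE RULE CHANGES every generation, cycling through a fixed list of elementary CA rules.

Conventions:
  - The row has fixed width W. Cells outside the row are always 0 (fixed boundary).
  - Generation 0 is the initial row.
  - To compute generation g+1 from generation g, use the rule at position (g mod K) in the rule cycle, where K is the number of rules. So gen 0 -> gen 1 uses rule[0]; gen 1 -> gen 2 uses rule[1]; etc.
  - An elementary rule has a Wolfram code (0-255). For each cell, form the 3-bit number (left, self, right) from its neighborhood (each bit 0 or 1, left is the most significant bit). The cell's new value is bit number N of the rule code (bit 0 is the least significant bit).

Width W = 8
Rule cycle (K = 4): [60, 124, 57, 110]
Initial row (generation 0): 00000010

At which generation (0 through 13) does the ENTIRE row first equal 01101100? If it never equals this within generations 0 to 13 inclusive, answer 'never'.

Gen 0: 00000010
Gen 1 (rule 60): 00000011
Gen 2 (rule 124): 00000011
Gen 3 (rule 57): 11111010
Gen 4 (rule 110): 10001110
Gen 5 (rule 60): 11001001
Gen 6 (rule 124): 11101101
Gen 7 (rule 57): 10011010
Gen 8 (rule 110): 10111110
Gen 9 (rule 60): 11100001
Gen 10 (rule 124): 10110001
Gen 11 (rule 57): 01101100
Gen 12 (rule 110): 11111100
Gen 13 (rule 60): 10000010

Answer: 11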